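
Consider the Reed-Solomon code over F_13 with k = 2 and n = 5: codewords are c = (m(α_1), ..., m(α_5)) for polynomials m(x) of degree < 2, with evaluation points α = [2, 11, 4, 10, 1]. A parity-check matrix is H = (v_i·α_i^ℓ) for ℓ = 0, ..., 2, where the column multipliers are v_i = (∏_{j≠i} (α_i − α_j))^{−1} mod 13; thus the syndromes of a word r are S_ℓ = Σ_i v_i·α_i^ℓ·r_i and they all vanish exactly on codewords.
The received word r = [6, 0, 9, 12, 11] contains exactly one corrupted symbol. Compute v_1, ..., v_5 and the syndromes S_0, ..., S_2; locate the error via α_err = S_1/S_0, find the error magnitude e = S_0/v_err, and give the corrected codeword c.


S = (2, 7, 5), error at position 4, error magnitude e = 7, c = [6, 0, 9, 5, 11].

Step 1: column multipliers v_i = (∏_{j≠i}(α_i − α_j))^{−1} mod 13.
  i = 1 (α = 2): (2−11)(2−4)(2−10)(2−1) = (−9)·(−2)·(−8)·1 = −144 ≡ 12, so v_1 = 12^{−1} = 12 (mod 13).
  i = 2 (α = 11): (11−2)(11−4)(11−10)(11−1) = 9·7·1·10 = 630 ≡ 6, so v_2 = 6^{−1} = 11 (mod 13).
  i = 3 (α = 4): (4−2)(4−11)(4−10)(4−1) = 2·(−7)·(−6)·3 = 252 ≡ 5, so v_3 = 5^{−1} = 8 (mod 13).
  i = 4 (α = 10): (10−2)(10−11)(10−4)(10−1) = 8·(−1)·6·9 = −432 ≡ 10, so v_4 = 10^{−1} = 4 (mod 13).
  i = 5 (α = 1): (1−2)(1−11)(1−4)(1−10) = (−1)·(−10)·(−3)·(−9) = 270 ≡ 10, so v_5 = 10^{−1} = 4 (mod 13).
  v = [12, 11, 8, 4, 4].
Step 2: syndromes of r = [6, 0, 9, 12, 11] (all sums mod 13).
  S_0 = Σ v_i r_i = 12·6 + 11·0 + 8·9 + 4·12 + 4·11 = 236 ≡ 2.
  S_1 = Σ v_i α_i r_i = 12·2·6 + 11·11·0 + 8·4·9 + 4·10·12 + 4·1·11 = 956 ≡ 7.
  α_i^2 mod 13 = [4, 4, 3, 9, 1].
  S_2 = Σ v_i α_i^2 r_i = 12·4·6 + 11·4·0 + 8·3·9 + 4·9·12 + 4·1·11 = 980 ≡ 5.
  S = (2, 7, 5) ≠ 0, so r is not a codeword (an error is present).
Step 3: locate the error. For a single error e at position i, S_ℓ = v_i·e·α_i^ℓ, so α_err = S_1/S_0.
  S_0^{−1} = 2^{−1} = 7 (mod 13), so α_err = 7·7 = 49 ≡ 10 = α_4. Error position i = 4.
  Consistency check: S_2/S_1 = 5·2 = 10 ≡ 10 = α_err ✓ (single-error assumption holds).
Step 4: error magnitude e = S_0/v_4 = S_0·∏_{j≠4}(α_4 − α_j) = 2·10 = 20 ≡ 7 (mod 13).
Step 5: correct position 4: c_4 = r_4 − e = 12 − 7 ≡ 5 (mod 13). Hence c = [6, 0, 9, 5, 11].
  Check: interpolating c through the α_i gives m(x) = 3 + 8·x (degree < 2) with m(α_i) = c_i for every i, so c is indeed a codeword.


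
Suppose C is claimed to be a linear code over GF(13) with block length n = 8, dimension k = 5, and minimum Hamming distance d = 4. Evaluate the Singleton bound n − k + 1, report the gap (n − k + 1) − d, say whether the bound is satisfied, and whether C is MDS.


Singleton RHS = n − k + 1 = 4, slack = 0, bound satisfied, MDS.

Singleton bound: d ≤ n − k + 1.
Here n = 8, k = 5, so n − k + 1 = 4.
Given d = 4, check d ≤ 4: YES.
Slack = (n − k + 1) − d = 0.
The code is MDS (slack = 0).
Description: the claimed parameters are [8, 5, 4]_13; such a code would be MDS (meets Singleton bound).


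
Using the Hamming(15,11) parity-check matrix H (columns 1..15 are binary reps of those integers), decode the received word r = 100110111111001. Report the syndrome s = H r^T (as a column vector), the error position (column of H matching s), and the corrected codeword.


s = (0, 1, 0, 0)^T, error position = 4, corrected codeword c = 100010111111001

Compute s = H r^T mod 2 one row at a time:
  s_1 = 1 + 1 + 1 + 1 + 1 + 0 + 0 + 1 = 6 ≡ 0 (mod 2).
  s_2 = 1 + 1 + 0 + 1 + 1 + 0 + 0 + 1 = 5 ≡ 1 (mod 2).
  s_3 = 0 + 0 + 0 + 1 + 1 + 1 + 0 + 1 = 4 ≡ 0 (mod 2).
  s_4 = 1 + 0 + 1 + 1 + 1 + 1 + 0 + 1 = 6 ≡ 0 (mod 2).
s = (0, 1, 0, 0)^T — this equals column 4 of H (binary 0100), so error is at position 4.
Correct: flip bit 4 of r = 100110111111001 to get c = 100010111111001.


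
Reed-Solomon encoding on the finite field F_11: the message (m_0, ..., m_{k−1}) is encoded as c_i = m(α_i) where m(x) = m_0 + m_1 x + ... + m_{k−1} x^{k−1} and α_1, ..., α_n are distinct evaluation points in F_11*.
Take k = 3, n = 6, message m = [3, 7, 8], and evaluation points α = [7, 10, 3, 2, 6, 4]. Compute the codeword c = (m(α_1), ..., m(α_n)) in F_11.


c = [4, 4, 8, 5, 3, 5]

Message polynomial: m(x) = 3 + 7·x + 8·x^2 (mod 11).
For each evaluation point α_i, compute m(α_i) mod 11:
  α_1 = 7: Horner steps 8 → 8 → 4, so m(7) = 4.
  α_2 = 10: Horner steps 8 → 10 → 4, so m(10) = 4.
  α_3 = 3: Horner steps 8 → 9 → 8, so m(3) = 8.
  α_4 = 2: Horner steps 8 → 1 → 5, so m(2) = 5.
  α_5 = 6: Horner steps 8 → 0 → 3, so m(6) = 3.
  α_6 = 4: Horner steps 8 → 6 → 5, so m(4) = 5.
Codeword c = [4, 4, 8, 5, 3, 5] ∈ F_11^6.


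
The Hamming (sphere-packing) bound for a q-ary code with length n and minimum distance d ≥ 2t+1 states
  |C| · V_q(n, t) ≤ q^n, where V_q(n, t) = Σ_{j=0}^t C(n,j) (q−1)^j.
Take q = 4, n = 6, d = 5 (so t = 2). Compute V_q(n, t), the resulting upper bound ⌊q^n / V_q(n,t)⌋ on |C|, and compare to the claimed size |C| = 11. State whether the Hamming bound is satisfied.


V_q(n, t) = 154, q^n = 4096, Hamming bound = 26, |C| = 11 ≤ bound (satisfied).

Step 1: Compute V_q(n, t) = Σ_{j=0}^2 C(n, j) (q−1)^j.
  j = 0: C(6,0)·(3)^0 = 1·1 = 1.
  j = 1: C(6,1)·(3)^1 = 6·3 = 18.
  j = 2: C(6,2)·(3)^2 = 15·9 = 135.
  V_q(n, t) = 1 + 18 + 135 = 154.
Step 2: q^n = 4^6 = 4096.
Step 3: Hamming bound ⌊q^n / V_q(n,t)⌋ = ⌊4096/154⌋ = 26.
Step 4: Compare |C| = 11 to 26: satisfied.
The claimed |C| lies below the Hamming bound.


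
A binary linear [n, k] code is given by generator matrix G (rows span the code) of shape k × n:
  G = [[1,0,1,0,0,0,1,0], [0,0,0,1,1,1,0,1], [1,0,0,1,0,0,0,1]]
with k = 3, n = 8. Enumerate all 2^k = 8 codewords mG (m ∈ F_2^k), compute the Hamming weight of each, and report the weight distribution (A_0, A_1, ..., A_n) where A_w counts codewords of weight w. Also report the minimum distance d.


Weight distribution: A_0 = 1, A_3 = 3, A_4 = 3, A_7 = 1. Minimum distance d = 3.

Enumerate all 2^3 = 8 messages m ∈ F_2^3.
For each, compute codeword c = mG in F_2^8, then tally its weight.
  m = 000 → c = 00000000, weight = 0.
  m = 100 → c = 10100010, weight = 3.
  m = 010 → c = 00011101, weight = 4.
  m = 110 → c = 10111111, weight = 7.
  m = 001 → c = 10010001, weight = 3.
  m = 101 → c = 00110011, weight = 4.
  m = 011 → c = 10001100, weight = 3.
  m = 111 → c = 00101110, weight = 4.
Tally weights:
  weight 0: 1 codewords.
  weight 3: 3 codewords.
  weight 4: 3 codewords.
  weight 7: 1 codewords.
Minimum distance d = smallest w > 0 with A_w > 0 = 3.
Sanity: Σ A_w = 8 = 2^3 = 8 ✓.


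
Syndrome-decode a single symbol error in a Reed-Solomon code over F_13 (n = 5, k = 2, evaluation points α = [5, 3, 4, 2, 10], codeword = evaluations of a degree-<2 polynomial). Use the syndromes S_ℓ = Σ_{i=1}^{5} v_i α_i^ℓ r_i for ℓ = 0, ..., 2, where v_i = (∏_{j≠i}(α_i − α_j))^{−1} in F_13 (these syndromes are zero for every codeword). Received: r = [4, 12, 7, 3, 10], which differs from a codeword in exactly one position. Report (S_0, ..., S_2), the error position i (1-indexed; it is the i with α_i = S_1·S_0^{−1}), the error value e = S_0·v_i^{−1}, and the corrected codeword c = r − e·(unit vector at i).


S = (1, 4, 3), error at position 3, error magnitude e = 12, c = [4, 12, 8, 3, 10].

Step 1: column multipliers v_i = (∏_{j≠i}(α_i − α_j))^{−1} mod 13.
  i = 1 (α = 5): (5−3)(5−4)(5−2)(5−10) = 2·1·3·(−5) = −30 ≡ 9, so v_1 = 9^{−1} = 3 (mod 13).
  i = 2 (α = 3): (3−5)(3−4)(3−2)(3−10) = (−2)·(−1)·1·(−7) = −14 ≡ 12, so v_2 = 12^{−1} = 12 (mod 13).
  i = 3 (α = 4): (4−5)(4−3)(4−2)(4−10) = (−1)·1·2·(−6) = 12 ≡ 12, so v_3 = 12^{−1} = 12 (mod 13).
  i = 4 (α = 2): (2−5)(2−3)(2−4)(2−10) = (−3)·(−1)·(−2)·(−8) = 48 ≡ 9, so v_4 = 9^{−1} = 3 (mod 13).
  i = 5 (α = 10): (10−5)(10−3)(10−4)(10−2) = 5·7·6·8 = 1680 ≡ 3, so v_5 = 3^{−1} = 9 (mod 13).
  v = [3, 12, 12, 3, 9].
Step 2: syndromes of r = [4, 12, 7, 3, 10] (all sums mod 13).
  S_0 = Σ v_i r_i = 3·4 + 12·12 + 12·7 + 3·3 + 9·10 = 339 ≡ 1.
  S_1 = Σ v_i α_i r_i = 3·5·4 + 12·3·12 + 12·4·7 + 3·2·3 + 9·10·10 = 1746 ≡ 4.
  α_i^2 mod 13 = [12, 9, 3, 4, 9].
  S_2 = Σ v_i α_i^2 r_i = 3·12·4 + 12·9·12 + 12·3·7 + 3·4·3 + 9·9·10 = 2538 ≡ 3.
  S = (1, 4, 3) ≠ 0, so r is not a codeword (an error is present).
Step 3: locate the error. For a single error e at position i, S_ℓ = v_i·e·α_i^ℓ, so α_err = S_1/S_0.
  S_0^{−1} = 1^{−1} = 1 (mod 13), so α_err = 4·1 = 4 ≡ 4 = α_3. Error position i = 3.
  Consistency check: S_2/S_1 = 3·10 = 30 ≡ 4 = α_err ✓ (single-error assumption holds).
Step 4: error magnitude e = S_0/v_3 = S_0·∏_{j≠3}(α_3 − α_j) = 1·12 = 12 ≡ 12 (mod 13).
Step 5: correct position 3: c_3 = r_3 − e = 7 − 12 ≡ 8 (mod 13). Hence c = [4, 12, 8, 3, 10].
  Check: interpolating c through the α_i gives m(x) = 11 + 9·x (degree < 2) with m(α_i) = c_i for every i, so c is indeed a codeword.


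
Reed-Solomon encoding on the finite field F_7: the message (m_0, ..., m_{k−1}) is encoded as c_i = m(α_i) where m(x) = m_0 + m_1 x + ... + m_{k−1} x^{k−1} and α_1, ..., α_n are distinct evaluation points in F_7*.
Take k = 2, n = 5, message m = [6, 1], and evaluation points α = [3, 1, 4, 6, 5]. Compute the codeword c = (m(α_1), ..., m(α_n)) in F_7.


c = [2, 0, 3, 5, 4]

Message polynomial: m(x) = 6 + 1·x (mod 7).
For each evaluation point α_i, compute m(α_i) mod 7:
  α_1 = 3: Horner steps 1 → 2, so m(3) = 2.
  α_2 = 1: Horner steps 1 → 0, so m(1) = 0.
  α_3 = 4: Horner steps 1 → 3, so m(4) = 3.
  α_4 = 6: Horner steps 1 → 5, so m(6) = 5.
  α_5 = 5: Horner steps 1 → 4, so m(5) = 4.
Codeword c = [2, 0, 3, 5, 4] ∈ F_7^5.


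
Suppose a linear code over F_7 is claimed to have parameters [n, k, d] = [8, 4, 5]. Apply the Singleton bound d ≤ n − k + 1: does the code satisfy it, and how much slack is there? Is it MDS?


Singleton RHS = n − k + 1 = 5, slack = 0, bound satisfied, MDS.

Singleton bound: d ≤ n − k + 1.
Here n = 8, k = 4, so n − k + 1 = 5.
Given d = 5, check d ≤ 5: YES.
Slack = (n − k + 1) − d = 0.
The code is MDS (slack = 0).
Description: the claimed parameters are [8, 4, 5]_7; such a code would be MDS (meets Singleton bound).


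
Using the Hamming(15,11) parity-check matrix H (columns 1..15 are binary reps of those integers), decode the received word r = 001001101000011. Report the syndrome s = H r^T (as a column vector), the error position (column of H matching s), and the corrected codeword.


s = (1, 0, 1, 0)^T, error position = 10, corrected codeword c = 001001101100011

Compute s = H r^T mod 2 one row at a time:
  s_1 = 0 + 1 + 0 + 0 + 0 + 0 + 1 + 1 = 3 ≡ 1 (mod 2).
  s_2 = 0 + 0 + 1 + 1 + 0 + 0 + 1 + 1 = 4 ≡ 0 (mod 2).
  s_3 = 0 + 1 + 1 + 1 + 0 + 0 + 1 + 1 = 5 ≡ 1 (mod 2).
  s_4 = 0 + 1 + 0 + 1 + 1 + 0 + 0 + 1 = 4 ≡ 0 (mod 2).
s = (1, 0, 1, 0)^T — this equals column 10 of H (binary 1010), so error is at position 10.
Correct: flip bit 10 of r = 001001101000011 to get c = 001001101100011.


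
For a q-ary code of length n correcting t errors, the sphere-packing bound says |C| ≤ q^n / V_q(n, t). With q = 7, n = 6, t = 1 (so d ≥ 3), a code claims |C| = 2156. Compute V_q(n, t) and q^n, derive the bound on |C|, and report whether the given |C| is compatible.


V_q(n, t) = 37, q^n = 117649, Hamming bound = 3179, |C| = 2156 ≤ bound (satisfied).

Step 1: Compute V_q(n, t) = Σ_{j=0}^1 C(n, j) (q−1)^j.
  j = 0: C(6,0)·(6)^0 = 1·1 = 1.
  j = 1: C(6,1)·(6)^1 = 6·6 = 36.
  V_q(n, t) = 1 + 36 = 37.
Step 2: q^n = 7^6 = 117649.
Step 3: Hamming bound ⌊q^n / V_q(n,t)⌋ = ⌊117649/37⌋ = 3179.
Step 4: Compare |C| = 2156 to 3179: satisfied.
The claimed |C| lies below the Hamming bound.


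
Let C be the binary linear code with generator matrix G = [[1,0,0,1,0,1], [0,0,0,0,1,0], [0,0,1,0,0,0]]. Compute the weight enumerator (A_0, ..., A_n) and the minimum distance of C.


Weight distribution: A_0 = 1, A_1 = 2, A_2 = 1, A_3 = 1, A_4 = 2, A_5 = 1. Minimum distance d = 1.

Enumerate all 2^3 = 8 messages m ∈ F_2^3.
For each, compute codeword c = mG in F_2^6, then tally its weight.
  m = 000 → c = 000000, weight = 0.
  m = 100 → c = 100101, weight = 3.
  m = 010 → c = 000010, weight = 1.
  m = 110 → c = 100111, weight = 4.
  m = 001 → c = 001000, weight = 1.
  m = 101 → c = 101101, weight = 4.
  m = 011 → c = 001010, weight = 2.
  m = 111 → c = 101111, weight = 5.
Tally weights:
  weight 0: 1 codewords.
  weight 1: 2 codewords.
  weight 2: 1 codewords.
  weight 3: 1 codewords.
  weight 4: 2 codewords.
  weight 5: 1 codewords.
Minimum distance d = smallest w > 0 with A_w > 0 = 1.
Sanity: Σ A_w = 8 = 2^3 = 8 ✓.


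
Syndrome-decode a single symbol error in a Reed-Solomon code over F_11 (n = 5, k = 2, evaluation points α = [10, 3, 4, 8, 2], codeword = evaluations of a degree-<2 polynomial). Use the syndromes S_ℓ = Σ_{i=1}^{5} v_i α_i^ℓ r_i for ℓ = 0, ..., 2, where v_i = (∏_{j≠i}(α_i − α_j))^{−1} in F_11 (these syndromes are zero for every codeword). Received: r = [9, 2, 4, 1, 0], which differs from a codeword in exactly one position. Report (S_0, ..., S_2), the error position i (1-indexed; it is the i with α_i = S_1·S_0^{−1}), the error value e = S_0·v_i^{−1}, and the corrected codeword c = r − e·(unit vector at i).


S = (4, 7, 4), error at position 1, error magnitude e = 4, c = [5, 2, 4, 1, 0].

Step 1: column multipliers v_i = (∏_{j≠i}(α_i − α_j))^{−1} mod 11.
  i = 1 (α = 10): (10−3)(10−4)(10−8)(10−2) = 7·6·2·8 = 672 ≡ 1, so v_1 = 1^{−1} = 1 (mod 11).
  i = 2 (α = 3): (3−10)(3−4)(3−8)(3−2) = (−7)·(−1)·(−5)·1 = −35 ≡ 9, so v_2 = 9^{−1} = 5 (mod 11).
  i = 3 (α = 4): (4−10)(4−3)(4−8)(4−2) = (−6)·1·(−4)·2 = 48 ≡ 4, so v_3 = 4^{−1} = 3 (mod 11).
  i = 4 (α = 8): (8−10)(8−3)(8−4)(8−2) = (−2)·5·4·6 = −240 ≡ 2, so v_4 = 2^{−1} = 6 (mod 11).
  i = 5 (α = 2): (2−10)(2−3)(2−4)(2−8) = (−8)·(−1)·(−2)·(−6) = 96 ≡ 8, so v_5 = 8^{−1} = 7 (mod 11).
  v = [1, 5, 3, 6, 7].
Step 2: syndromes of r = [9, 2, 4, 1, 0] (all sums mod 11).
  S_0 = Σ v_i r_i = 1·9 + 5·2 + 3·4 + 6·1 + 7·0 = 37 ≡ 4.
  S_1 = Σ v_i α_i r_i = 1·10·9 + 5·3·2 + 3·4·4 + 6·8·1 + 7·2·0 = 216 ≡ 7.
  α_i^2 mod 11 = [1, 9, 5, 9, 4].
  S_2 = Σ v_i α_i^2 r_i = 1·1·9 + 5·9·2 + 3·5·4 + 6·9·1 + 7·4·0 = 213 ≡ 4.
  S = (4, 7, 4) ≠ 0, so r is not a codeword (an error is present).
Step 3: locate the error. For a single error e at position i, S_ℓ = v_i·e·α_i^ℓ, so α_err = S_1/S_0.
  S_0^{−1} = 4^{−1} = 3 (mod 11), so α_err = 7·3 = 21 ≡ 10 = α_1. Error position i = 1.
  Consistency check: S_2/S_1 = 4·8 = 32 ≡ 10 = α_err ✓ (single-error assumption holds).
Step 4: error magnitude e = S_0/v_1 = S_0·∏_{j≠1}(α_1 − α_j) = 4·1 = 4 ≡ 4 (mod 11).
Step 5: correct position 1: c_1 = r_1 − e = 9 − 4 ≡ 5 (mod 11). Hence c = [5, 2, 4, 1, 0].
  Check: interpolating c through the α_i gives m(x) = 7 + 2·x (degree < 2) with m(α_i) = c_i for every i, so c is indeed a codeword.


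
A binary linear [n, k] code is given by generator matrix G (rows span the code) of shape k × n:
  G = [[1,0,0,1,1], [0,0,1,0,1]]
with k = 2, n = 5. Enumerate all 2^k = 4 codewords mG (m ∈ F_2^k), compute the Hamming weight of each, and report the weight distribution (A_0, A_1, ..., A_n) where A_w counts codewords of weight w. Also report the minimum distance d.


Weight distribution: A_0 = 1, A_2 = 1, A_3 = 2. Minimum distance d = 2.

Enumerate all 2^2 = 4 messages m ∈ F_2^2.
For each, compute codeword c = mG in F_2^5, then tally its weight.
  m = 00 → c = 00000, weight = 0.
  m = 10 → c = 10011, weight = 3.
  m = 01 → c = 00101, weight = 2.
  m = 11 → c = 10110, weight = 3.
Tally weights:
  weight 0: 1 codewords.
  weight 2: 1 codewords.
  weight 3: 2 codewords.
Minimum distance d = smallest w > 0 with A_w > 0 = 2.
Sanity: Σ A_w = 4 = 2^2 = 4 ✓.


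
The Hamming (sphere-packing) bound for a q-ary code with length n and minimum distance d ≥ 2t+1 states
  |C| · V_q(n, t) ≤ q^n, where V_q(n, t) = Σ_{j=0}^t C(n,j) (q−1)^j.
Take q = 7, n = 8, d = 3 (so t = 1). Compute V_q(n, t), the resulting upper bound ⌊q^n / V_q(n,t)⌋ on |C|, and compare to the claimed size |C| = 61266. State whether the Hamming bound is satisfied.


V_q(n, t) = 49, q^n = 5764801, Hamming bound = 117649, |C| = 61266 ≤ bound (satisfied).

Step 1: Compute V_q(n, t) = Σ_{j=0}^1 C(n, j) (q−1)^j.
  j = 0: C(8,0)·(6)^0 = 1·1 = 1.
  j = 1: C(8,1)·(6)^1 = 8·6 = 48.
  V_q(n, t) = 1 + 48 = 49.
Step 2: q^n = 7^8 = 5764801.
Step 3: Hamming bound ⌊q^n / V_q(n,t)⌋ = ⌊5764801/49⌋ = 117649.
Step 4: Compare |C| = 61266 to 117649: satisfied.
The claimed |C| lies below the Hamming bound.


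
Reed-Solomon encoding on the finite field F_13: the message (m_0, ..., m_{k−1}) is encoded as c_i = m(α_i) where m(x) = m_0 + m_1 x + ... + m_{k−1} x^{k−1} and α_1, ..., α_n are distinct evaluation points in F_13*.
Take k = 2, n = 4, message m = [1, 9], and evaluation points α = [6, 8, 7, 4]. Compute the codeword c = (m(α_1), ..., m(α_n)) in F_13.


c = [3, 8, 12, 11]

Message polynomial: m(x) = 1 + 9·x (mod 13).
For each evaluation point α_i, compute m(α_i) mod 13:
  α_1 = 6: Horner steps 9 → 3, so m(6) = 3.
  α_2 = 8: Horner steps 9 → 8, so m(8) = 8.
  α_3 = 7: Horner steps 9 → 12, so m(7) = 12.
  α_4 = 4: Horner steps 9 → 11, so m(4) = 11.
Codeword c = [3, 8, 12, 11] ∈ F_13^4.


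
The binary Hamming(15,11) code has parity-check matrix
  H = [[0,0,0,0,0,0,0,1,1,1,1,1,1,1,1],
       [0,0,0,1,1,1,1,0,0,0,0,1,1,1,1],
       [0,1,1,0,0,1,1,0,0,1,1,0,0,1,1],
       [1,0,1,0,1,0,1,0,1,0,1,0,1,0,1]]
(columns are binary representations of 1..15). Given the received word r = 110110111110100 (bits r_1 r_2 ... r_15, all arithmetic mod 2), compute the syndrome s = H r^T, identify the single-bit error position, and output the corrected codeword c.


s = (1, 0, 0, 0)^T, error position = 8, corrected codeword c = 110110101110100

Compute s = H r^T mod 2 one row at a time:
  s_1 = 1 + 1 + 1 + 1 + 0 + 1 + 0 + 0 = 5 ≡ 1 (mod 2).
  s_2 = 1 + 1 + 0 + 1 + 0 + 1 + 0 + 0 = 4 ≡ 0 (mod 2).
  s_3 = 1 + 0 + 0 + 1 + 1 + 1 + 0 + 0 = 4 ≡ 0 (mod 2).
  s_4 = 1 + 0 + 1 + 1 + 1 + 1 + 1 + 0 = 6 ≡ 0 (mod 2).
s = (1, 0, 0, 0)^T — this equals column 8 of H (binary 1000), so error is at position 8.
Correct: flip bit 8 of r = 110110111110100 to get c = 110110101110100.


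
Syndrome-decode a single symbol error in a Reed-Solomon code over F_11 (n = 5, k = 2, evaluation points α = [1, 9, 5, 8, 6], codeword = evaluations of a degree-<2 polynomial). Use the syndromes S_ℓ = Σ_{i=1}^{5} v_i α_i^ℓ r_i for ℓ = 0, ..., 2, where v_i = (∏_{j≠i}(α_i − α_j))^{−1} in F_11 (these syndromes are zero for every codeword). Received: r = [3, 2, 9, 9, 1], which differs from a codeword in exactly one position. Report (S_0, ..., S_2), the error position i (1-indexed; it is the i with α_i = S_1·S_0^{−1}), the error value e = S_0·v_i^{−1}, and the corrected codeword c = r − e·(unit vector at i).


S = (8, 7, 2), error at position 3, error magnitude e = 1, c = [3, 2, 8, 9, 1].

Step 1: column multipliers v_i = (∏_{j≠i}(α_i − α_j))^{−1} mod 11.
  i = 1 (α = 1): (1−9)(1−5)(1−8)(1−6) = (−8)·(−4)·(−7)·(−5) = 1120 ≡ 9, so v_1 = 9^{−1} = 5 (mod 11).
  i = 2 (α = 9): (9−1)(9−5)(9−8)(9−6) = 8·4·1·3 = 96 ≡ 8, so v_2 = 8^{−1} = 7 (mod 11).
  i = 3 (α = 5): (5−1)(5−9)(5−8)(5−6) = 4·(−4)·(−3)·(−1) = −48 ≡ 7, so v_3 = 7^{−1} = 8 (mod 11).
  i = 4 (α = 8): (8−1)(8−9)(8−5)(8−6) = 7·(−1)·3·2 = −42 ≡ 2, so v_4 = 2^{−1} = 6 (mod 11).
  i = 5 (α = 6): (6−1)(6−9)(6−5)(6−8) = 5·(−3)·1·(−2) = 30 ≡ 8, so v_5 = 8^{−1} = 7 (mod 11).
  v = [5, 7, 8, 6, 7].
Step 2: syndromes of r = [3, 2, 9, 9, 1] (all sums mod 11).
  S_0 = Σ v_i r_i = 5·3 + 7·2 + 8·9 + 6·9 + 7·1 = 162 ≡ 8.
  S_1 = Σ v_i α_i r_i = 5·1·3 + 7·9·2 + 8·5·9 + 6·8·9 + 7·6·1 = 975 ≡ 7.
  α_i^2 mod 11 = [1, 4, 3, 9, 3].
  S_2 = Σ v_i α_i^2 r_i = 5·1·3 + 7·4·2 + 8·3·9 + 6·9·9 + 7·3·1 = 794 ≡ 2.
  S = (8, 7, 2) ≠ 0, so r is not a codeword (an error is present).
Step 3: locate the error. For a single error e at position i, S_ℓ = v_i·e·α_i^ℓ, so α_err = S_1/S_0.
  S_0^{−1} = 8^{−1} = 7 (mod 11), so α_err = 7·7 = 49 ≡ 5 = α_3. Error position i = 3.
  Consistency check: S_2/S_1 = 2·8 = 16 ≡ 5 = α_err ✓ (single-error assumption holds).
Step 4: error magnitude e = S_0/v_3 = S_0·∏_{j≠3}(α_3 − α_j) = 8·7 = 56 ≡ 1 (mod 11).
Step 5: correct position 3: c_3 = r_3 − e = 9 − 1 ≡ 8 (mod 11). Hence c = [3, 2, 8, 9, 1].
  Check: interpolating c through the α_i gives m(x) = 10 + 4·x (degree < 2) with m(α_i) = c_i for every i, so c is indeed a codeword.


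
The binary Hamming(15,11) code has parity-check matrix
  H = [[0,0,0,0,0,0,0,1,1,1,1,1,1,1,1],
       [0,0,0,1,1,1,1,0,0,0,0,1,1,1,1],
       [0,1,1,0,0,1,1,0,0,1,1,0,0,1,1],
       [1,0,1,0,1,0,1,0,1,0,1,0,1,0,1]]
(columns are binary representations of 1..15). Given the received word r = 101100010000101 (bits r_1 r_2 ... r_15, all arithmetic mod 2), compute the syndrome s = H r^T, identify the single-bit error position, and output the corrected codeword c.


s = (1, 1, 0, 0)^T, error position = 12, corrected codeword c = 101100010001101

Compute s = H r^T mod 2 one row at a time:
  s_1 = 1 + 0 + 0 + 0 + 0 + 1 + 0 + 1 = 3 ≡ 1 (mod 2).
  s_2 = 1 + 0 + 0 + 0 + 0 + 1 + 0 + 1 = 3 ≡ 1 (mod 2).
  s_3 = 0 + 1 + 0 + 0 + 0 + 0 + 0 + 1 = 2 ≡ 0 (mod 2).
  s_4 = 1 + 1 + 0 + 0 + 0 + 0 + 1 + 1 = 4 ≡ 0 (mod 2).
s = (1, 1, 0, 0)^T — this equals column 12 of H (binary 1100), so error is at position 12.
Correct: flip bit 12 of r = 101100010000101 to get c = 101100010001101.


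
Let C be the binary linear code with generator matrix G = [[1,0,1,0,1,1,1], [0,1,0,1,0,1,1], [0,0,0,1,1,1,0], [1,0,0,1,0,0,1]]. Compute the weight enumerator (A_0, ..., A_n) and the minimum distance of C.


Weight distribution: A_0 = 1, A_1 = 1, A_3 = 4, A_4 = 7, A_5 = 3. Minimum distance d = 1.

Enumerate all 2^4 = 16 messages m ∈ F_2^4.
For each, compute codeword c = mG in F_2^7, then tally its weight.
  m = 0000 → c = 0000000, weight = 0.
  m = 1000 → c = 1010111, weight = 5.
  m = 0100 → c = 0101011, weight = 4.
  m = 1100 → c = 1111100, weight = 5.
  m = 0010 → c = 0001110, weight = 3.
  m = 1010 → c = 1011001, weight = 4.
  m = 0110 → c = 0100101, weight = 3.
  m = 1110 → c = 1110010, weight = 4.
  m = 0001 → c = 1001001, weight = 3.
  m = 1001 → c = 0011110, weight = 4.
  m = 0101 → c = 1100010, weight = 3.
  m = 1101 → c = 0110101, weight = 4.
  m = 0011 → c = 1000111, weight = 4.
  m = 1011 → c = 0010000, weight = 1.
  m = 0111 → c = 1101100, weight = 4.
  m = 1111 → c = 0111011, weight = 5.
Tally weights:
  weight 0: 1 codewords.
  weight 1: 1 codewords.
  weight 3: 4 codewords.
  weight 4: 7 codewords.
  weight 5: 3 codewords.
Minimum distance d = smallest w > 0 with A_w > 0 = 1.
Sanity: Σ A_w = 16 = 2^4 = 16 ✓.


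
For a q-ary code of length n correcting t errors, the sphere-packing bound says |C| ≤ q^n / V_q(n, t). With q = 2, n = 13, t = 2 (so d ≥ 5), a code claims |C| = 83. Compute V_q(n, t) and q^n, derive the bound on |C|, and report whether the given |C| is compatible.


V_q(n, t) = 92, q^n = 8192, Hamming bound = 89, |C| = 83 ≤ bound (satisfied).

Step 1: Compute V_q(n, t) = Σ_{j=0}^2 C(n, j) (q−1)^j.
  j = 0: C(13,0)·(1)^0 = 1·1 = 1.
  j = 1: C(13,1)·(1)^1 = 13·1 = 13.
  j = 2: C(13,2)·(1)^2 = 78·1 = 78.
  V_q(n, t) = 1 + 13 + 78 = 92.
Step 2: q^n = 2^13 = 8192.
Step 3: Hamming bound ⌊q^n / V_q(n,t)⌋ = ⌊8192/92⌋ = 89.
Step 4: Compare |C| = 83 to 89: satisfied.
The claimed |C| lies below the Hamming bound.


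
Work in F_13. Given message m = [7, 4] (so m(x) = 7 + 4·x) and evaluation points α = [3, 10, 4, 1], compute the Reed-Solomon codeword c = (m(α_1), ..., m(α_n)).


c = [6, 8, 10, 11]

Message polynomial: m(x) = 7 + 4·x (mod 13).
For each evaluation point α_i, compute m(α_i) mod 13:
  α_1 = 3: Horner steps 4 → 6, so m(3) = 6.
  α_2 = 10: Horner steps 4 → 8, so m(10) = 8.
  α_3 = 4: Horner steps 4 → 10, so m(4) = 10.
  α_4 = 1: Horner steps 4 → 11, so m(1) = 11.
Codeword c = [6, 8, 10, 11] ∈ F_13^4.


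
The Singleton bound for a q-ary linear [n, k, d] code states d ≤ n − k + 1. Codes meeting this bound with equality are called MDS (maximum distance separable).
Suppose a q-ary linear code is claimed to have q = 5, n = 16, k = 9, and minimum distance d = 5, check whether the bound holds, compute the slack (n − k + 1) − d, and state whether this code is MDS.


Singleton RHS = n − k + 1 = 8, slack = 3, bound satisfied, not MDS.

Singleton bound: d ≤ n − k + 1.
Here n = 16, k = 9, so n − k + 1 = 8.
Given d = 5, check d ≤ 8: YES.
Slack = (n − k + 1) − d = 3.
The code is NOT MDS (slack = 3 > 0).
Description: the claimed parameters are [16, 9, 5]_5; such a code would be non-MDS.


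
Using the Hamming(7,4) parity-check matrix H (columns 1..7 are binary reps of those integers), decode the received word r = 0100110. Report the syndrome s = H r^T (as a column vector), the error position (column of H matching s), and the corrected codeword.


s = (0, 0, 1)^T, error position = 1, corrected codeword c = 1100110

Compute s = H r^T mod 2 one row at a time:
  s_1 = 0 + 1 + 1 + 0 = 2 ≡ 0 (mod 2).
  s_2 = 1 + 0 + 1 + 0 = 2 ≡ 0 (mod 2).
  s_3 = 0 + 0 + 1 + 0 = 1 ≡ 1 (mod 2).
s = (0, 0, 1)^T — this equals column 1 of H (binary 001), so error is at position 1.
Correct: flip bit 1 of r = 0100110 to get c = 1100110.


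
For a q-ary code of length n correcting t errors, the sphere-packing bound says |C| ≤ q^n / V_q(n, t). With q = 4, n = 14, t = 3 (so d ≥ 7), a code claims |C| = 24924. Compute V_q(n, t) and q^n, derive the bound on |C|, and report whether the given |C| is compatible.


V_q(n, t) = 10690, q^n = 268435456, Hamming bound = 25110, |C| = 24924 ≤ bound (satisfied).

Step 1: Compute V_q(n, t) = Σ_{j=0}^3 C(n, j) (q−1)^j.
  j = 0: C(14,0)·(3)^0 = 1·1 = 1.
  j = 1: C(14,1)·(3)^1 = 14·3 = 42.
  j = 2: C(14,2)·(3)^2 = 91·9 = 819.
  j = 3: C(14,3)·(3)^3 = 364·27 = 9828.
  V_q(n, t) = 1 + 42 + 819 + 9828 = 10690.
Step 2: q^n = 4^14 = 268435456.
Step 3: Hamming bound ⌊q^n / V_q(n,t)⌋ = ⌊268435456/10690⌋ = 25110.
Step 4: Compare |C| = 24924 to 25110: satisfied.
The claimed |C| lies below the Hamming bound.


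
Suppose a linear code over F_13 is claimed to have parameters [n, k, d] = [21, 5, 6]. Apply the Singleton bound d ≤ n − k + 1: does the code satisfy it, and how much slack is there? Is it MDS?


Singleton RHS = n − k + 1 = 17, slack = 11, bound satisfied, not MDS.

Singleton bound: d ≤ n − k + 1.
Here n = 21, k = 5, so n − k + 1 = 17.
Given d = 6, check d ≤ 17: YES.
Slack = (n − k + 1) − d = 11.
The code is NOT MDS (slack = 11 > 0).
Description: the claimed parameters are [21, 5, 6]_13; such a code would be non-MDS.


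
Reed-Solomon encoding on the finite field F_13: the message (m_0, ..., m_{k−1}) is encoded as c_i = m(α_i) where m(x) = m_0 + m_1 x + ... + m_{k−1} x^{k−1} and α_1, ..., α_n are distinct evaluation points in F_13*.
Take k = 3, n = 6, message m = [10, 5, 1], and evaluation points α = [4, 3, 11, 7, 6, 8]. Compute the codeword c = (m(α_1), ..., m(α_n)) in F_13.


c = [7, 8, 4, 3, 11, 10]

Message polynomial: m(x) = 10 + 5·x + 1·x^2 (mod 13).
For each evaluation point α_i, compute m(α_i) mod 13:
  α_1 = 4: Horner steps 1 → 9 → 7, so m(4) = 7.
  α_2 = 3: Horner steps 1 → 8 → 8, so m(3) = 8.
  α_3 = 11: Horner steps 1 → 3 → 4, so m(11) = 4.
  α_4 = 7: Horner steps 1 → 12 → 3, so m(7) = 3.
  α_5 = 6: Horner steps 1 → 11 → 11, so m(6) = 11.
  α_6 = 8: Horner steps 1 → 0 → 10, so m(8) = 10.
Codeword c = [7, 8, 4, 3, 11, 10] ∈ F_13^6.


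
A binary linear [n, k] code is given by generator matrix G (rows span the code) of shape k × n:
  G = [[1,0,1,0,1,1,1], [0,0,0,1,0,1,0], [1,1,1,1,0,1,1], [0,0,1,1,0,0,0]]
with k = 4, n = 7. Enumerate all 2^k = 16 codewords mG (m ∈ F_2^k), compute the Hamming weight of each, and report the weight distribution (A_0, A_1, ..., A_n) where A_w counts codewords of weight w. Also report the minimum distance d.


Weight distribution: A_0 = 1, A_2 = 3, A_3 = 4, A_4 = 3, A_5 = 4, A_6 = 1. Minimum distance d = 2.

Enumerate all 2^4 = 16 messages m ∈ F_2^4.
For each, compute codeword c = mG in F_2^7, then tally its weight.
  m = 0000 → c = 0000000, weight = 0.
  m = 1000 → c = 1010111, weight = 5.
  m = 0100 → c = 0001010, weight = 2.
  m = 1100 → c = 1011101, weight = 5.
  m = 0010 → c = 1111011, weight = 6.
  m = 1010 → c = 0101100, weight = 3.
  m = 0110 → c = 1110001, weight = 4.
  m = 1110 → c = 0100110, weight = 3.
  m = 0001 → c = 0011000, weight = 2.
  m = 1001 → c = 1001111, weight = 5.
  m = 0101 → c = 0010010, weight = 2.
  m = 1101 → c = 1000101, weight = 3.
  m = 0011 → c = 1100011, weight = 4.
  m = 1011 → c = 0110100, weight = 3.
  m = 0111 → c = 1101001, weight = 4.
  m = 1111 → c = 0111110, weight = 5.
Tally weights:
  weight 0: 1 codewords.
  weight 2: 3 codewords.
  weight 3: 4 codewords.
  weight 4: 3 codewords.
  weight 5: 4 codewords.
  weight 6: 1 codewords.
Minimum distance d = smallest w > 0 with A_w > 0 = 2.
Sanity: Σ A_w = 16 = 2^4 = 16 ✓.


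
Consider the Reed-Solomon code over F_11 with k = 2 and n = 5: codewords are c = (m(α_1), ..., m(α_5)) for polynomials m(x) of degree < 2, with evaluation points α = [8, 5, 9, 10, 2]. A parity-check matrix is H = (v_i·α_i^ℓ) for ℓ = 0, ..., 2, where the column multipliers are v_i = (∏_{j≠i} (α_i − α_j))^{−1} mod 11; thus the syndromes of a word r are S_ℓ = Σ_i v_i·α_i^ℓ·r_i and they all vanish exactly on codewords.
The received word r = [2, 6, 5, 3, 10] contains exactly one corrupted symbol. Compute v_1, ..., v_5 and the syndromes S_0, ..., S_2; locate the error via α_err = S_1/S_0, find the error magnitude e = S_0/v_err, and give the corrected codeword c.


S = (6, 10, 2), error at position 3, error magnitude e = 8, c = [2, 6, 8, 3, 10].

Step 1: column multipliers v_i = (∏_{j≠i}(α_i − α_j))^{−1} mod 11.
  i = 1 (α = 8): (8−5)(8−9)(8−10)(8−2) = 3·(−1)·(−2)·6 = 36 ≡ 3, so v_1 = 3^{−1} = 4 (mod 11).
  i = 2 (α = 5): (5−8)(5−9)(5−10)(5−2) = (−3)·(−4)·(−5)·3 = −180 ≡ 7, so v_2 = 7^{−1} = 8 (mod 11).
  i = 3 (α = 9): (9−8)(9−5)(9−10)(9−2) = 1·4·(−1)·7 = −28 ≡ 5, so v_3 = 5^{−1} = 9 (mod 11).
  i = 4 (α = 10): (10−8)(10−5)(10−9)(10−2) = 2·5·1·8 = 80 ≡ 3, so v_4 = 3^{−1} = 4 (mod 11).
  i = 5 (α = 2): (2−8)(2−5)(2−9)(2−10) = (−6)·(−3)·(−7)·(−8) = 1008 ≡ 7, so v_5 = 7^{−1} = 8 (mod 11).
  v = [4, 8, 9, 4, 8].
Step 2: syndromes of r = [2, 6, 5, 3, 10] (all sums mod 11).
  S_0 = Σ v_i r_i = 4·2 + 8·6 + 9·5 + 4·3 + 8·10 = 193 ≡ 6.
  S_1 = Σ v_i α_i r_i = 4·8·2 + 8·5·6 + 9·9·5 + 4·10·3 + 8·2·10 = 989 ≡ 10.
  α_i^2 mod 11 = [9, 3, 4, 1, 4].
  S_2 = Σ v_i α_i^2 r_i = 4·9·2 + 8·3·6 + 9·4·5 + 4·1·3 + 8·4·10 = 728 ≡ 2.
  S = (6, 10, 2) ≠ 0, so r is not a codeword (an error is present).
Step 3: locate the error. For a single error e at position i, S_ℓ = v_i·e·α_i^ℓ, so α_err = S_1/S_0.
  S_0^{−1} = 6^{−1} = 2 (mod 11), so α_err = 10·2 = 20 ≡ 9 = α_3. Error position i = 3.
  Consistency check: S_2/S_1 = 2·10 = 20 ≡ 9 = α_err ✓ (single-error assumption holds).
Step 4: error magnitude e = S_0/v_3 = S_0·∏_{j≠3}(α_3 − α_j) = 6·5 = 30 ≡ 8 (mod 11).
Step 5: correct position 3: c_3 = r_3 − e = 5 − 8 ≡ 8 (mod 11). Hence c = [2, 6, 8, 3, 10].
  Check: interpolating c through the α_i gives m(x) = 9 + 6·x (degree < 2) with m(α_i) = c_i for every i, so c is indeed a codeword.


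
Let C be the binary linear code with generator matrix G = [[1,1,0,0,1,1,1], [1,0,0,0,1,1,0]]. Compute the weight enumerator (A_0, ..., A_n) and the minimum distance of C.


Weight distribution: A_0 = 1, A_2 = 1, A_3 = 1, A_5 = 1. Minimum distance d = 2.

Enumerate all 2^2 = 4 messages m ∈ F_2^2.
For each, compute codeword c = mG in F_2^7, then tally its weight.
  m = 00 → c = 0000000, weight = 0.
  m = 10 → c = 1100111, weight = 5.
  m = 01 → c = 1000110, weight = 3.
  m = 11 → c = 0100001, weight = 2.
Tally weights:
  weight 0: 1 codewords.
  weight 2: 1 codewords.
  weight 3: 1 codewords.
  weight 5: 1 codewords.
Minimum distance d = smallest w > 0 with A_w > 0 = 2.
Sanity: Σ A_w = 4 = 2^2 = 4 ✓.


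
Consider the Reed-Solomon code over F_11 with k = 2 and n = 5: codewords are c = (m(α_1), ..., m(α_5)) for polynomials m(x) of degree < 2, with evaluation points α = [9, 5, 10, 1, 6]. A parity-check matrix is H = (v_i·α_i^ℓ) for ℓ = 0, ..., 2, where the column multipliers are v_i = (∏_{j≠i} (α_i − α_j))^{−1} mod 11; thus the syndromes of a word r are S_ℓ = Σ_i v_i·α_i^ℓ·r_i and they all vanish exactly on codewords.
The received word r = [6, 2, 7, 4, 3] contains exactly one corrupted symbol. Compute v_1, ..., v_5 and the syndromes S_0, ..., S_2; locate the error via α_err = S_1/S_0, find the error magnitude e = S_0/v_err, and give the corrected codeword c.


S = (5, 5, 5), error at position 4, error magnitude e = 6, c = [6, 2, 7, 9, 3].

Step 1: column multipliers v_i = (∏_{j≠i}(α_i − α_j))^{−1} mod 11.
  i = 1 (α = 9): (9−5)(9−10)(9−1)(9−6) = 4·(−1)·8·3 = −96 ≡ 3, so v_1 = 3^{−1} = 4 (mod 11).
  i = 2 (α = 5): (5−9)(5−10)(5−1)(5−6) = (−4)·(−5)·4·(−1) = −80 ≡ 8, so v_2 = 8^{−1} = 7 (mod 11).
  i = 3 (α = 10): (10−9)(10−5)(10−1)(10−6) = 1·5·9·4 = 180 ≡ 4, so v_3 = 4^{−1} = 3 (mod 11).
  i = 4 (α = 1): (1−9)(1−5)(1−10)(1−6) = (−8)·(−4)·(−9)·(−5) = 1440 ≡ 10, so v_4 = 10^{−1} = 10 (mod 11).
  i = 5 (α = 6): (6−9)(6−5)(6−10)(6−1) = (−3)·1·(−4)·5 = 60 ≡ 5, so v_5 = 5^{−1} = 9 (mod 11).
  v = [4, 7, 3, 10, 9].
Step 2: syndromes of r = [6, 2, 7, 4, 3] (all sums mod 11).
  S_0 = Σ v_i r_i = 4·6 + 7·2 + 3·7 + 10·4 + 9·3 = 126 ≡ 5.
  S_1 = Σ v_i α_i r_i = 4·9·6 + 7·5·2 + 3·10·7 + 10·1·4 + 9·6·3 = 698 ≡ 5.
  α_i^2 mod 11 = [4, 3, 1, 1, 3].
  S_2 = Σ v_i α_i^2 r_i = 4·4·6 + 7·3·2 + 3·1·7 + 10·1·4 + 9·3·3 = 280 ≡ 5.
  S = (5, 5, 5) ≠ 0, so r is not a codeword (an error is present).
Step 3: locate the error. For a single error e at position i, S_ℓ = v_i·e·α_i^ℓ, so α_err = S_1/S_0.
  S_0^{−1} = 5^{−1} = 9 (mod 11), so α_err = 5·9 = 45 ≡ 1 = α_4. Error position i = 4.
  Consistency check: S_2/S_1 = 5·9 = 45 ≡ 1 = α_err ✓ (single-error assumption holds).
Step 4: error magnitude e = S_0/v_4 = S_0·∏_{j≠4}(α_4 − α_j) = 5·10 = 50 ≡ 6 (mod 11).
Step 5: correct position 4: c_4 = r_4 − e = 4 − 6 ≡ 9 (mod 11). Hence c = [6, 2, 7, 9, 3].
  Check: interpolating c through the α_i gives m(x) = 8 + 1·x (degree < 2) with m(α_i) = c_i for every i, so c is indeed a codeword.


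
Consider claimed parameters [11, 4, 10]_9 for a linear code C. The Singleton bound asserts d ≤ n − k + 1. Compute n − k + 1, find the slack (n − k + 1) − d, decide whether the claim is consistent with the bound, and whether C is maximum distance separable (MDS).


Singleton RHS = n − k + 1 = 8, slack = -2, bound violated (no such code; not MDS).

Singleton bound: d ≤ n − k + 1.
Here n = 11, k = 4, so n − k + 1 = 8.
Given d = 10, check d ≤ 8: NO.
Slack = (n − k + 1) − d = -2.
The slack is negative: d = 10 exceeds n − k + 1 = 8 by 2, so the Singleton bound is violated and no linear [11, 4, 10]_9 code can exist. In particular it is not MDS (MDS requires d = n − k + 1 exactly).
Description: the claimed parameters are [11, 4, 10]_9; such a code would be impossible (violates the Singleton bound).


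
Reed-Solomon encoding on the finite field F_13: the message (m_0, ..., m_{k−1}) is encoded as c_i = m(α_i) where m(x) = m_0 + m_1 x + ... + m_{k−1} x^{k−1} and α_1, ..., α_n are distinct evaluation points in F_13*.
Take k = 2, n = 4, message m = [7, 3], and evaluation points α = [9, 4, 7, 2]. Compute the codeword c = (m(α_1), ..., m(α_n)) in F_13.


c = [8, 6, 2, 0]

Message polynomial: m(x) = 7 + 3·x (mod 13).
For each evaluation point α_i, compute m(α_i) mod 13:
  α_1 = 9: Horner steps 3 → 8, so m(9) = 8.
  α_2 = 4: Horner steps 3 → 6, so m(4) = 6.
  α_3 = 7: Horner steps 3 → 2, so m(7) = 2.
  α_4 = 2: Horner steps 3 → 0, so m(2) = 0.
Codeword c = [8, 6, 2, 0] ∈ F_13^4.


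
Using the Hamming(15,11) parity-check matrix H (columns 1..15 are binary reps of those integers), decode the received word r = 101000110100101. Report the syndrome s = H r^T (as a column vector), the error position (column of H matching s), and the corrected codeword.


s = (0, 1, 0, 1)^T, error position = 5, corrected codeword c = 101010110100101

Compute s = H r^T mod 2 one row at a time:
  s_1 = 1 + 0 + 1 + 0 + 0 + 1 + 0 + 1 = 4 ≡ 0 (mod 2).
  s_2 = 0 + 0 + 0 + 1 + 0 + 1 + 0 + 1 = 3 ≡ 1 (mod 2).
  s_3 = 0 + 1 + 0 + 1 + 1 + 0 + 0 + 1 = 4 ≡ 0 (mod 2).
  s_4 = 1 + 1 + 0 + 1 + 0 + 0 + 1 + 1 = 5 ≡ 1 (mod 2).
s = (0, 1, 0, 1)^T — this equals column 5 of H (binary 0101), so error is at position 5.
Correct: flip bit 5 of r = 101000110100101 to get c = 101010110100101.


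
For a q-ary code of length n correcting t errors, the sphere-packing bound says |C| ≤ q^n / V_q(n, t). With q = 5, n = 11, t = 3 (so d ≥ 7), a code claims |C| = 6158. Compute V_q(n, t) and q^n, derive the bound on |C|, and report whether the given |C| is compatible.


V_q(n, t) = 11485, q^n = 48828125, Hamming bound = 4251, |C| = 6158 > bound (violated).

Step 1: Compute V_q(n, t) = Σ_{j=0}^3 C(n, j) (q−1)^j.
  j = 0: C(11,0)·(4)^0 = 1·1 = 1.
  j = 1: C(11,1)·(4)^1 = 11·4 = 44.
  j = 2: C(11,2)·(4)^2 = 55·16 = 880.
  j = 3: C(11,3)·(4)^3 = 165·64 = 10560.
  V_q(n, t) = 1 + 44 + 880 + 10560 = 11485.
Step 2: q^n = 5^11 = 48828125.
Step 3: Hamming bound ⌊q^n / V_q(n,t)⌋ = ⌊48828125/11485⌋ = 4251.
Step 4: Compare |C| = 6158 to 4251: violated.
The claimed |C| lies above the Hamming bound, so no 5-ary code of length 11 with d ≥ 7 can have 6158 codewords.


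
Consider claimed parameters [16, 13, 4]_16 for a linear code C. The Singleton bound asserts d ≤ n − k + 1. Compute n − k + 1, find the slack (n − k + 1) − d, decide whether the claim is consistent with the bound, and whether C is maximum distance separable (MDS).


Singleton RHS = n − k + 1 = 4, slack = 0, bound satisfied, MDS.

Singleton bound: d ≤ n − k + 1.
Here n = 16, k = 13, so n − k + 1 = 4.
Given d = 4, check d ≤ 4: YES.
Slack = (n − k + 1) − d = 0.
The code is MDS (slack = 0).
Description: the claimed parameters are [16, 13, 4]_16; such a code would be MDS (meets Singleton bound).


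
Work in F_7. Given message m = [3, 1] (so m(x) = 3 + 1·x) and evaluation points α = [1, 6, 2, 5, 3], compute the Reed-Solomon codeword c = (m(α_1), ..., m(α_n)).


c = [4, 2, 5, 1, 6]

Message polynomial: m(x) = 3 + 1·x (mod 7).
For each evaluation point α_i, compute m(α_i) mod 7:
  α_1 = 1: Horner steps 1 → 4, so m(1) = 4.
  α_2 = 6: Horner steps 1 → 2, so m(6) = 2.
  α_3 = 2: Horner steps 1 → 5, so m(2) = 5.
  α_4 = 5: Horner steps 1 → 1, so m(5) = 1.
  α_5 = 3: Horner steps 1 → 6, so m(3) = 6.
Codeword c = [4, 2, 5, 1, 6] ∈ F_7^5.


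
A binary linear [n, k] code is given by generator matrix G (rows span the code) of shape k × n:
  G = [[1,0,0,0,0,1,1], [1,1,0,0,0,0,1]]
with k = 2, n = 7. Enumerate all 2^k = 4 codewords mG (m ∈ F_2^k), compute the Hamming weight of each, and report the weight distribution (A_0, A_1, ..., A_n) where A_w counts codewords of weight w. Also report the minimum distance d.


Weight distribution: A_0 = 1, A_2 = 1, A_3 = 2. Minimum distance d = 2.

Enumerate all 2^2 = 4 messages m ∈ F_2^2.
For each, compute codeword c = mG in F_2^7, then tally its weight.
  m = 00 → c = 0000000, weight = 0.
  m = 10 → c = 1000011, weight = 3.
  m = 01 → c = 1100001, weight = 3.
  m = 11 → c = 0100010, weight = 2.
Tally weights:
  weight 0: 1 codewords.
  weight 2: 1 codewords.
  weight 3: 2 codewords.
Minimum distance d = smallest w > 0 with A_w > 0 = 2.
Sanity: Σ A_w = 4 = 2^2 = 4 ✓.
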